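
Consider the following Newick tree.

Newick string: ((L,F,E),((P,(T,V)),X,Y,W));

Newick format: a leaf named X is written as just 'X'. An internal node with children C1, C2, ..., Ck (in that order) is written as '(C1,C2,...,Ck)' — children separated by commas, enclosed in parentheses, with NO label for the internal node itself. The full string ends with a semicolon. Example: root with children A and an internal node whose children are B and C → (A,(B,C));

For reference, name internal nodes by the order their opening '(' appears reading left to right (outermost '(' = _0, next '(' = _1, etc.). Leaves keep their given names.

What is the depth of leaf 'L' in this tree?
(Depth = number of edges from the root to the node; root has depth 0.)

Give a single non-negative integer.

Answer: 2

Derivation:
Newick: ((L,F,E),((P,(T,V)),X,Y,W));
Naming internals by '(' encounter order: outermost '(' = _0, next = _1, ...
Query node: L
Path from root: _0 -> _1 -> L
Depth of L: 2 (number of edges from root)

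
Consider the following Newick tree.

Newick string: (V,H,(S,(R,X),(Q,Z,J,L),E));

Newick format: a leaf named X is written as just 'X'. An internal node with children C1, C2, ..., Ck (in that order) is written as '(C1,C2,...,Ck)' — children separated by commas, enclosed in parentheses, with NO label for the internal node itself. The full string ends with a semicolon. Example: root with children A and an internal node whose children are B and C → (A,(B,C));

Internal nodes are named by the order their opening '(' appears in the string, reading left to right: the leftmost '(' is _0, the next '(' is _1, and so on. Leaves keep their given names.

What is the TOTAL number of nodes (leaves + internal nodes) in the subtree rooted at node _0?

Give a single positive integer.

Newick: (V,H,(S,(R,X),(Q,Z,J,L),E));
Locate _0: it is the '(' at position 0 (the 1st '(' reading left to right).
Query: subtree rooted at _0
_0: subtree_size = 1 + 13
  V: subtree_size = 1 + 0
  H: subtree_size = 1 + 0
  _1: subtree_size = 1 + 10
    S: subtree_size = 1 + 0
    _2: subtree_size = 1 + 2
      R: subtree_size = 1 + 0
      X: subtree_size = 1 + 0
    _3: subtree_size = 1 + 4
      Q: subtree_size = 1 + 0
      Z: subtree_size = 1 + 0
      J: subtree_size = 1 + 0
      L: subtree_size = 1 + 0
    E: subtree_size = 1 + 0
Total subtree size of _0: 14

Answer: 14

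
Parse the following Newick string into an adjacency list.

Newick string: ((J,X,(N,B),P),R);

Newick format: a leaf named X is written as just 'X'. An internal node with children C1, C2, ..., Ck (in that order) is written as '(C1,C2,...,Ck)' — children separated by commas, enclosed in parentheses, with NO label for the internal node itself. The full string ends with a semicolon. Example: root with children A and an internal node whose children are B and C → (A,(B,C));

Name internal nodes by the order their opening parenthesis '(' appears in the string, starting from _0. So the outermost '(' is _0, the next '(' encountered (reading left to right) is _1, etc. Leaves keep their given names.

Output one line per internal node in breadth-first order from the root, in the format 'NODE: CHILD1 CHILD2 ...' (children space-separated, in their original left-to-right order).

Input: ((J,X,(N,B),P),R);
Scanning left-to-right, naming '(' by encounter order:
  pos 0: '(' -> open internal node _0 (depth 1)
  pos 1: '(' -> open internal node _1 (depth 2)
  pos 6: '(' -> open internal node _2 (depth 3)
  pos 10: ')' -> close internal node _2 (now at depth 2)
  pos 13: ')' -> close internal node _1 (now at depth 1)
  pos 16: ')' -> close internal node _0 (now at depth 0)
Total internal nodes: 3
BFS adjacency from root:
  _0: _1 R
  _1: J X _2 P
  _2: N B

Answer: _0: _1 R
_1: J X _2 P
_2: N B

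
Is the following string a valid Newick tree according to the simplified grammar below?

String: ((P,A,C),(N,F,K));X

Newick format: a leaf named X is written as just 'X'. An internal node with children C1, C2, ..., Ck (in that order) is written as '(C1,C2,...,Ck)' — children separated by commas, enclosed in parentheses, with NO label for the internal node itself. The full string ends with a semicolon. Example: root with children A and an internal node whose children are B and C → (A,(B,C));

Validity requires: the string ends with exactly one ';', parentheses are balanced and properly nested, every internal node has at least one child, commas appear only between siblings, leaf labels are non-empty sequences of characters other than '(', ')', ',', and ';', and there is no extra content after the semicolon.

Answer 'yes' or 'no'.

Input: ((P,A,C),(N,F,K));X
Paren balance: 3 '(' vs 3 ')' OK
Ends with single ';': False
Full parse: FAILS (must end with ;)
Valid: False

Answer: no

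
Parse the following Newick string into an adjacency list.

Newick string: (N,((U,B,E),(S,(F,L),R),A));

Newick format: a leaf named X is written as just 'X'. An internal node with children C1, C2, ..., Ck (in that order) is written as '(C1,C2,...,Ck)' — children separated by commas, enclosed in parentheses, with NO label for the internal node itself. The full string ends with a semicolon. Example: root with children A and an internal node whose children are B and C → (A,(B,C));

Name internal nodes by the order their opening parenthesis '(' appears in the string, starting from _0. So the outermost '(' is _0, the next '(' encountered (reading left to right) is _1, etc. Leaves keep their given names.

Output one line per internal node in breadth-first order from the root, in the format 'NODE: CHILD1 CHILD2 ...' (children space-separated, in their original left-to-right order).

Answer: _0: N _1
_1: _2 _3 A
_2: U B E
_3: S _4 R
_4: F L

Derivation:
Input: (N,((U,B,E),(S,(F,L),R),A));
Scanning left-to-right, naming '(' by encounter order:
  pos 0: '(' -> open internal node _0 (depth 1)
  pos 3: '(' -> open internal node _1 (depth 2)
  pos 4: '(' -> open internal node _2 (depth 3)
  pos 10: ')' -> close internal node _2 (now at depth 2)
  pos 12: '(' -> open internal node _3 (depth 3)
  pos 15: '(' -> open internal node _4 (depth 4)
  pos 19: ')' -> close internal node _4 (now at depth 3)
  pos 22: ')' -> close internal node _3 (now at depth 2)
  pos 25: ')' -> close internal node _1 (now at depth 1)
  pos 26: ')' -> close internal node _0 (now at depth 0)
Total internal nodes: 5
BFS adjacency from root:
  _0: N _1
  _1: _2 _3 A
  _2: U B E
  _3: S _4 R
  _4: F L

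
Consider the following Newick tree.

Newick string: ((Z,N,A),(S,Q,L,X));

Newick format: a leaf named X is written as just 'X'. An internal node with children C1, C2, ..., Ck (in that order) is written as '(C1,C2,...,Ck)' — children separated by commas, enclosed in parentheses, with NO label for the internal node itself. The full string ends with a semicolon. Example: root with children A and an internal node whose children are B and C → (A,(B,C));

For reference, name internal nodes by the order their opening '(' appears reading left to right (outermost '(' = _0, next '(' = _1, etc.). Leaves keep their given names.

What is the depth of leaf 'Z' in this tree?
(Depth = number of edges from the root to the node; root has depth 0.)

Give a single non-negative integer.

Newick: ((Z,N,A),(S,Q,L,X));
Naming internals by '(' encounter order: outermost '(' = _0, next = _1, ...
Query node: Z
Path from root: _0 -> _1 -> Z
Depth of Z: 2 (number of edges from root)

Answer: 2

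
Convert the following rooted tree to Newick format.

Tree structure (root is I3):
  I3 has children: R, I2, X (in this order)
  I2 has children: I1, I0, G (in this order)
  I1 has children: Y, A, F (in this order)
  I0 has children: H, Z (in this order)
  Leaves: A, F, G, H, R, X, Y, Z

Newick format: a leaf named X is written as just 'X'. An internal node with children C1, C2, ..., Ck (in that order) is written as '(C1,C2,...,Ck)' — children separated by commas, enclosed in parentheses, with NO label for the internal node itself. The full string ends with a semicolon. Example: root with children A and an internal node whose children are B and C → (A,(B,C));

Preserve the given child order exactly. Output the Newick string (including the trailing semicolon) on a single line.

internal I3 with children ['R', 'I2', 'X']
  leaf 'R' → 'R'
  internal I2 with children ['I1', 'I0', 'G']
    internal I1 with children ['Y', 'A', 'F']
      leaf 'Y' → 'Y'
      leaf 'A' → 'A'
      leaf 'F' → 'F'
    → '(Y,A,F)'
    internal I0 with children ['H', 'Z']
      leaf 'H' → 'H'
      leaf 'Z' → 'Z'
    → '(H,Z)'
    leaf 'G' → 'G'
  → '((Y,A,F),(H,Z),G)'
  leaf 'X' → 'X'
→ '(R,((Y,A,F),(H,Z),G),X)'
Final: (R,((Y,A,F),(H,Z),G),X);

Answer: (R,((Y,A,F),(H,Z),G),X);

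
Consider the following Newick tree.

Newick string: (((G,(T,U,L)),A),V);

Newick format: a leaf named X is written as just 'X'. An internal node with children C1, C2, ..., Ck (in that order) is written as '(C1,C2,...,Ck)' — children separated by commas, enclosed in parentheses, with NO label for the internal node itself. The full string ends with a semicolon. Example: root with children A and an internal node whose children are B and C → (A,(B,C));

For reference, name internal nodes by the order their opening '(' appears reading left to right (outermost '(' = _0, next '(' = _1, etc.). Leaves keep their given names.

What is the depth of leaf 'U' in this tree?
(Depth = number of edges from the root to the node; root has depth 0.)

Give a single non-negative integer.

Newick: (((G,(T,U,L)),A),V);
Naming internals by '(' encounter order: outermost '(' = _0, next = _1, ...
Query node: U
Path from root: _0 -> _1 -> _2 -> _3 -> U
Depth of U: 4 (number of edges from root)

Answer: 4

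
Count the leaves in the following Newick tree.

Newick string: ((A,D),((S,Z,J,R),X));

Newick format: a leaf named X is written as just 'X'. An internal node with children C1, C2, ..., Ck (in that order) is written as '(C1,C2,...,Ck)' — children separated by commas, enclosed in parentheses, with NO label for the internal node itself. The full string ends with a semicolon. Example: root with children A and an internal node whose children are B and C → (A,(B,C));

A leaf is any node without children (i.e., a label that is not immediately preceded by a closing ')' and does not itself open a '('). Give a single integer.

Newick: ((A,D),((S,Z,J,R),X));
Scan left-to-right; a leaf is any maximal label run not followed by '(':
  pos 2: leaf 'A' → count = 1
  pos 4: leaf 'D' → count = 2
  pos 9: leaf 'S' → count = 3
  pos 11: leaf 'Z' → count = 4
  pos 13: leaf 'J' → count = 5
  pos 15: leaf 'R' → count = 6
  pos 18: leaf 'X' → count = 7
Total leaves: 7

Answer: 7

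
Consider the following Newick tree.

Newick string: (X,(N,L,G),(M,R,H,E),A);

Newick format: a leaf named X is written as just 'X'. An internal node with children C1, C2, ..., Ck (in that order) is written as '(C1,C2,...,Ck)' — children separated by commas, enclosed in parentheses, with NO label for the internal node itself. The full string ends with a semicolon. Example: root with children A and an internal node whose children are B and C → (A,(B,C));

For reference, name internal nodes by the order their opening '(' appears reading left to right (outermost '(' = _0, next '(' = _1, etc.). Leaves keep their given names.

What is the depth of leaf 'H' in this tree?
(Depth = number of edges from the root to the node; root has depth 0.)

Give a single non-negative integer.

Answer: 2

Derivation:
Newick: (X,(N,L,G),(M,R,H,E),A);
Naming internals by '(' encounter order: outermost '(' = _0, next = _1, ...
Query node: H
Path from root: _0 -> _2 -> H
Depth of H: 2 (number of edges from root)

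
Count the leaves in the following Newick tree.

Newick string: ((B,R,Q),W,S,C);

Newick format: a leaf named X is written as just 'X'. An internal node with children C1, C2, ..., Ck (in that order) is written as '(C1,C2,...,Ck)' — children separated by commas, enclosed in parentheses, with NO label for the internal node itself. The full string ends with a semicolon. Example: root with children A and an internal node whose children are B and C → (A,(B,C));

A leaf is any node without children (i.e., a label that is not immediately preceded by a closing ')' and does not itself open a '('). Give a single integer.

Newick: ((B,R,Q),W,S,C);
Scan left-to-right; a leaf is any maximal label run not followed by '(':
  pos 2: leaf 'B' → count = 1
  pos 4: leaf 'R' → count = 2
  pos 6: leaf 'Q' → count = 3
  pos 9: leaf 'W' → count = 4
  pos 11: leaf 'S' → count = 5
  pos 13: leaf 'C' → count = 6
Total leaves: 6

Answer: 6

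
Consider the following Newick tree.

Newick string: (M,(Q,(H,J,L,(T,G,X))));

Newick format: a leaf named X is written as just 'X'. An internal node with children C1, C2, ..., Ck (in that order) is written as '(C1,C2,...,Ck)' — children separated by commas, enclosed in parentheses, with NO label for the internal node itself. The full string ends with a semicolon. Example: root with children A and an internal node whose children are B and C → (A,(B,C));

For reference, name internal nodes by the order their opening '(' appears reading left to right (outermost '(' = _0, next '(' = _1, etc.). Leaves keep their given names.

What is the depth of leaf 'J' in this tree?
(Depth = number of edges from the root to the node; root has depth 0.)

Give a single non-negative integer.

Newick: (M,(Q,(H,J,L,(T,G,X))));
Naming internals by '(' encounter order: outermost '(' = _0, next = _1, ...
Query node: J
Path from root: _0 -> _1 -> _2 -> J
Depth of J: 3 (number of edges from root)

Answer: 3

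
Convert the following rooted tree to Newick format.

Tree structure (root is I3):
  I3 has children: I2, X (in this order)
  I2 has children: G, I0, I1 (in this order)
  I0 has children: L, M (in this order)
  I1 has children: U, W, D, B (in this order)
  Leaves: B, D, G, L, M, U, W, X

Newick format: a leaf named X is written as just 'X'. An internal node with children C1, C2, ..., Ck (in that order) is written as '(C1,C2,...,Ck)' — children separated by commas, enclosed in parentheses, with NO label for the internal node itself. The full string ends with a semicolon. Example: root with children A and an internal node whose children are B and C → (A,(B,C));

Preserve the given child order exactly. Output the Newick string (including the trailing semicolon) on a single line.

Answer: ((G,(L,M),(U,W,D,B)),X);

Derivation:
internal I3 with children ['I2', 'X']
  internal I2 with children ['G', 'I0', 'I1']
    leaf 'G' → 'G'
    internal I0 with children ['L', 'M']
      leaf 'L' → 'L'
      leaf 'M' → 'M'
    → '(L,M)'
    internal I1 with children ['U', 'W', 'D', 'B']
      leaf 'U' → 'U'
      leaf 'W' → 'W'
      leaf 'D' → 'D'
      leaf 'B' → 'B'
    → '(U,W,D,B)'
  → '(G,(L,M),(U,W,D,B))'
  leaf 'X' → 'X'
→ '((G,(L,M),(U,W,D,B)),X)'
Final: ((G,(L,M),(U,W,D,B)),X);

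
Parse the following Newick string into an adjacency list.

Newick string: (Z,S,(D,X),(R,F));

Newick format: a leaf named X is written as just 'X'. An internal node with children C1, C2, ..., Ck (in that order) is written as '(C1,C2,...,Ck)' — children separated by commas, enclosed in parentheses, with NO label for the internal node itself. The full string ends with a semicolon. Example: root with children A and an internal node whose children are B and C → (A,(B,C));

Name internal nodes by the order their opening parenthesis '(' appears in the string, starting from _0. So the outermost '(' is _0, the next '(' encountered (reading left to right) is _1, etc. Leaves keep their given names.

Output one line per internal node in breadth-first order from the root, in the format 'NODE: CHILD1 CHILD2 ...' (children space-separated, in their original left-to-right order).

Input: (Z,S,(D,X),(R,F));
Scanning left-to-right, naming '(' by encounter order:
  pos 0: '(' -> open internal node _0 (depth 1)
  pos 5: '(' -> open internal node _1 (depth 2)
  pos 9: ')' -> close internal node _1 (now at depth 1)
  pos 11: '(' -> open internal node _2 (depth 2)
  pos 15: ')' -> close internal node _2 (now at depth 1)
  pos 16: ')' -> close internal node _0 (now at depth 0)
Total internal nodes: 3
BFS adjacency from root:
  _0: Z S _1 _2
  _1: D X
  _2: R F

Answer: _0: Z S _1 _2
_1: D X
_2: R F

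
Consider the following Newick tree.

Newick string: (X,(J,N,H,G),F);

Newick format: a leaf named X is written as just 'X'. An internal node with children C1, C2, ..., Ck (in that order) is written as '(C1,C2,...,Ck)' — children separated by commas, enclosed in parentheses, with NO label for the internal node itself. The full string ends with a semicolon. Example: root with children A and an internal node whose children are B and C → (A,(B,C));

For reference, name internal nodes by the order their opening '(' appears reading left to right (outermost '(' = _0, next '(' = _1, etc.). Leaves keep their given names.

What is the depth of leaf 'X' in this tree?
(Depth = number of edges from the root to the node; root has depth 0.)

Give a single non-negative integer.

Newick: (X,(J,N,H,G),F);
Naming internals by '(' encounter order: outermost '(' = _0, next = _1, ...
Query node: X
Path from root: _0 -> X
Depth of X: 1 (number of edges from root)

Answer: 1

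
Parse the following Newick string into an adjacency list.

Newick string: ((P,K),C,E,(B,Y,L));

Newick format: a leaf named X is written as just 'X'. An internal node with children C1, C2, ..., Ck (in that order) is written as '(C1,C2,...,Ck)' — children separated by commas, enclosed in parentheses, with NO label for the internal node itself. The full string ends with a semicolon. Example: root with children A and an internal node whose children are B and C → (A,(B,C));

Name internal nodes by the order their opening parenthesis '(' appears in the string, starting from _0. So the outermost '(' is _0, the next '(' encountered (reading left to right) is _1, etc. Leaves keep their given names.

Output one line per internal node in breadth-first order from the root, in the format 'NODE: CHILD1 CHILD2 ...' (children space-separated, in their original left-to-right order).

Input: ((P,K),C,E,(B,Y,L));
Scanning left-to-right, naming '(' by encounter order:
  pos 0: '(' -> open internal node _0 (depth 1)
  pos 1: '(' -> open internal node _1 (depth 2)
  pos 5: ')' -> close internal node _1 (now at depth 1)
  pos 11: '(' -> open internal node _2 (depth 2)
  pos 17: ')' -> close internal node _2 (now at depth 1)
  pos 18: ')' -> close internal node _0 (now at depth 0)
Total internal nodes: 3
BFS adjacency from root:
  _0: _1 C E _2
  _1: P K
  _2: B Y L

Answer: _0: _1 C E _2
_1: P K
_2: B Y L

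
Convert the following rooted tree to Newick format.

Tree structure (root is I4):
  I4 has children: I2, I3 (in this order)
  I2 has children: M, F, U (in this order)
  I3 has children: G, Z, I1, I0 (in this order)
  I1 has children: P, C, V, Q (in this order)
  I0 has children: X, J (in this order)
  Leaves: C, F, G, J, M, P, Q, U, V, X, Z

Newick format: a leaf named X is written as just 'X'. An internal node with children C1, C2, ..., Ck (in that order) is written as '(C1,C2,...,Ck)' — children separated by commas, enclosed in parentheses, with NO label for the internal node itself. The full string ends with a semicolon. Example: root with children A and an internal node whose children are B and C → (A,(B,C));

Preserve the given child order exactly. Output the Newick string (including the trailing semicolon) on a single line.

Answer: ((M,F,U),(G,Z,(P,C,V,Q),(X,J)));

Derivation:
internal I4 with children ['I2', 'I3']
  internal I2 with children ['M', 'F', 'U']
    leaf 'M' → 'M'
    leaf 'F' → 'F'
    leaf 'U' → 'U'
  → '(M,F,U)'
  internal I3 with children ['G', 'Z', 'I1', 'I0']
    leaf 'G' → 'G'
    leaf 'Z' → 'Z'
    internal I1 with children ['P', 'C', 'V', 'Q']
      leaf 'P' → 'P'
      leaf 'C' → 'C'
      leaf 'V' → 'V'
      leaf 'Q' → 'Q'
    → '(P,C,V,Q)'
    internal I0 with children ['X', 'J']
      leaf 'X' → 'X'
      leaf 'J' → 'J'
    → '(X,J)'
  → '(G,Z,(P,C,V,Q),(X,J))'
→ '((M,F,U),(G,Z,(P,C,V,Q),(X,J)))'
Final: ((M,F,U),(G,Z,(P,C,V,Q),(X,J)));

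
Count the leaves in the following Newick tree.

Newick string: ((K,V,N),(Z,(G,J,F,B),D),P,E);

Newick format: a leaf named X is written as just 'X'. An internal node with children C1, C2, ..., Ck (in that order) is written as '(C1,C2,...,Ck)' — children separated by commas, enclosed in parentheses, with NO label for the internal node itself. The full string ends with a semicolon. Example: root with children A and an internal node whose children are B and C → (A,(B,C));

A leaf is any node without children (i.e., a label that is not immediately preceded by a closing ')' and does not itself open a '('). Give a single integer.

Answer: 11

Derivation:
Newick: ((K,V,N),(Z,(G,J,F,B),D),P,E);
Scan left-to-right; a leaf is any maximal label run not followed by '(':
  pos 2: leaf 'K' → count = 1
  pos 4: leaf 'V' → count = 2
  pos 6: leaf 'N' → count = 3
  pos 10: leaf 'Z' → count = 4
  pos 13: leaf 'G' → count = 5
  pos 15: leaf 'J' → count = 6
  pos 17: leaf 'F' → count = 7
  pos 19: leaf 'B' → count = 8
  pos 22: leaf 'D' → count = 9
  pos 25: leaf 'P' → count = 10
  pos 27: leaf 'E' → count = 11
Total leaves: 11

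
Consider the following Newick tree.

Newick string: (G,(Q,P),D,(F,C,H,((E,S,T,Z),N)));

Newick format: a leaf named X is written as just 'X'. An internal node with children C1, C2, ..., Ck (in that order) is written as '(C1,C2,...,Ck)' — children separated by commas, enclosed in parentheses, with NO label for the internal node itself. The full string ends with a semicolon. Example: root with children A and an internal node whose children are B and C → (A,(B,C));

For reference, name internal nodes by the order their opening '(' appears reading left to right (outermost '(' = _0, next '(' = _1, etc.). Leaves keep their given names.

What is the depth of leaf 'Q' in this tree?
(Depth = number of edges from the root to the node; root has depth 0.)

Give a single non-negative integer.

Answer: 2

Derivation:
Newick: (G,(Q,P),D,(F,C,H,((E,S,T,Z),N)));
Naming internals by '(' encounter order: outermost '(' = _0, next = _1, ...
Query node: Q
Path from root: _0 -> _1 -> Q
Depth of Q: 2 (number of edges from root)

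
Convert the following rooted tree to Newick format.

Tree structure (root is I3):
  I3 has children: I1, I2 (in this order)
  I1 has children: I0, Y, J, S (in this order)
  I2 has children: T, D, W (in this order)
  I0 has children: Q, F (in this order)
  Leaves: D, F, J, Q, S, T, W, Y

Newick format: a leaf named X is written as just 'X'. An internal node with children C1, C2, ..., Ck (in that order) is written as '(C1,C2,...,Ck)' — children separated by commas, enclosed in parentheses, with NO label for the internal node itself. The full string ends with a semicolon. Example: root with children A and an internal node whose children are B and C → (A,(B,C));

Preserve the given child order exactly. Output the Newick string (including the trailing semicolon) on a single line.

internal I3 with children ['I1', 'I2']
  internal I1 with children ['I0', 'Y', 'J', 'S']
    internal I0 with children ['Q', 'F']
      leaf 'Q' → 'Q'
      leaf 'F' → 'F'
    → '(Q,F)'
    leaf 'Y' → 'Y'
    leaf 'J' → 'J'
    leaf 'S' → 'S'
  → '((Q,F),Y,J,S)'
  internal I2 with children ['T', 'D', 'W']
    leaf 'T' → 'T'
    leaf 'D' → 'D'
    leaf 'W' → 'W'
  → '(T,D,W)'
→ '(((Q,F),Y,J,S),(T,D,W))'
Final: (((Q,F),Y,J,S),(T,D,W));

Answer: (((Q,F),Y,J,S),(T,D,W));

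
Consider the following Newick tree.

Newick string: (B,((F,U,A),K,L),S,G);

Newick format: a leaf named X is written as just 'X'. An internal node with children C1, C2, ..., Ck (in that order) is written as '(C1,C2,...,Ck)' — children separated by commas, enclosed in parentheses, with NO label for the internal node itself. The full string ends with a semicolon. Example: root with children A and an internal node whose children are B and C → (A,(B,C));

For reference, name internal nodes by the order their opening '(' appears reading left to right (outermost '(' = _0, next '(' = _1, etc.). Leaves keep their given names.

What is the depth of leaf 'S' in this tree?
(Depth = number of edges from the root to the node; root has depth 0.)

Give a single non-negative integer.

Newick: (B,((F,U,A),K,L),S,G);
Naming internals by '(' encounter order: outermost '(' = _0, next = _1, ...
Query node: S
Path from root: _0 -> S
Depth of S: 1 (number of edges from root)

Answer: 1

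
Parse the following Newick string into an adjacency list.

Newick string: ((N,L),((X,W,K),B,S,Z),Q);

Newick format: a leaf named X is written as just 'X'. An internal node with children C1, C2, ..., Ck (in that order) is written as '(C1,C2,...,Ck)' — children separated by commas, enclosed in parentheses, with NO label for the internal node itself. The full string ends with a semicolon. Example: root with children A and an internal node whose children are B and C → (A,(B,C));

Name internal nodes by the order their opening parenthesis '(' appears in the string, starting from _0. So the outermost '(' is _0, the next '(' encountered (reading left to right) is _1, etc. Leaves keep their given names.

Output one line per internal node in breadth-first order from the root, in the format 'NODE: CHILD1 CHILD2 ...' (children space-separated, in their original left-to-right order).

Input: ((N,L),((X,W,K),B,S,Z),Q);
Scanning left-to-right, naming '(' by encounter order:
  pos 0: '(' -> open internal node _0 (depth 1)
  pos 1: '(' -> open internal node _1 (depth 2)
  pos 5: ')' -> close internal node _1 (now at depth 1)
  pos 7: '(' -> open internal node _2 (depth 2)
  pos 8: '(' -> open internal node _3 (depth 3)
  pos 14: ')' -> close internal node _3 (now at depth 2)
  pos 21: ')' -> close internal node _2 (now at depth 1)
  pos 24: ')' -> close internal node _0 (now at depth 0)
Total internal nodes: 4
BFS adjacency from root:
  _0: _1 _2 Q
  _1: N L
  _2: _3 B S Z
  _3: X W K

Answer: _0: _1 _2 Q
_1: N L
_2: _3 B S Z
_3: X W K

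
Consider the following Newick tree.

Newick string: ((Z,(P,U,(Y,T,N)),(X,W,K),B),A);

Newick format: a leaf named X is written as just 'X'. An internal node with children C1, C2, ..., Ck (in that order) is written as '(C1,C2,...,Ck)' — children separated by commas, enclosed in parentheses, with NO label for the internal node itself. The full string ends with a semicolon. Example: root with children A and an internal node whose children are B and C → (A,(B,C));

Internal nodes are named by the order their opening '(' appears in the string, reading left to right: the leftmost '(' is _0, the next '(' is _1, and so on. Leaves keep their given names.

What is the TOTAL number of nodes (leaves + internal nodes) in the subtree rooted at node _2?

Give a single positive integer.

Newick: ((Z,(P,U,(Y,T,N)),(X,W,K),B),A);
Locate _2: it is the '(' at position 4 (the 3rd '(' reading left to right).
Query: subtree rooted at _2
_2: subtree_size = 1 + 6
  P: subtree_size = 1 + 0
  U: subtree_size = 1 + 0
  _3: subtree_size = 1 + 3
    Y: subtree_size = 1 + 0
    T: subtree_size = 1 + 0
    N: subtree_size = 1 + 0
Total subtree size of _2: 7

Answer: 7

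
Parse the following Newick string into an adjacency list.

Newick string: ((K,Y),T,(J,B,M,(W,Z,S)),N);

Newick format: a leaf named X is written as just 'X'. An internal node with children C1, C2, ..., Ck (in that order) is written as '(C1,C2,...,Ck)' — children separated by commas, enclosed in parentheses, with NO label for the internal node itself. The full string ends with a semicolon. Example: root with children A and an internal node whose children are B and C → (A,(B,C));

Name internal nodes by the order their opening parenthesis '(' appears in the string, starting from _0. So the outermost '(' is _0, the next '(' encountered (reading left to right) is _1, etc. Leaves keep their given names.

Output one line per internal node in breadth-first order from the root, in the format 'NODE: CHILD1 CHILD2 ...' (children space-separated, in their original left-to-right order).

Answer: _0: _1 T _2 N
_1: K Y
_2: J B M _3
_3: W Z S

Derivation:
Input: ((K,Y),T,(J,B,M,(W,Z,S)),N);
Scanning left-to-right, naming '(' by encounter order:
  pos 0: '(' -> open internal node _0 (depth 1)
  pos 1: '(' -> open internal node _1 (depth 2)
  pos 5: ')' -> close internal node _1 (now at depth 1)
  pos 9: '(' -> open internal node _2 (depth 2)
  pos 16: '(' -> open internal node _3 (depth 3)
  pos 22: ')' -> close internal node _3 (now at depth 2)
  pos 23: ')' -> close internal node _2 (now at depth 1)
  pos 26: ')' -> close internal node _0 (now at depth 0)
Total internal nodes: 4
BFS adjacency from root:
  _0: _1 T _2 N
  _1: K Y
  _2: J B M _3
  _3: W Z S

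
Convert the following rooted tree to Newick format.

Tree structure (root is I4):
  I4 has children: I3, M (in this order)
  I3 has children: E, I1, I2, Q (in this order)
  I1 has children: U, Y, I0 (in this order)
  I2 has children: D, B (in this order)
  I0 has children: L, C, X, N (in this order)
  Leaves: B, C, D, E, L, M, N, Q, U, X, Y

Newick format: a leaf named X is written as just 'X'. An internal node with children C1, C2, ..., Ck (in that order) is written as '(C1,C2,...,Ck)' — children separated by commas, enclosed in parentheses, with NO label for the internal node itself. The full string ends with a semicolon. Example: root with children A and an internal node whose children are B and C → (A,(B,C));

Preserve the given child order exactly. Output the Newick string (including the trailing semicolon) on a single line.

Answer: ((E,(U,Y,(L,C,X,N)),(D,B),Q),M);

Derivation:
internal I4 with children ['I3', 'M']
  internal I3 with children ['E', 'I1', 'I2', 'Q']
    leaf 'E' → 'E'
    internal I1 with children ['U', 'Y', 'I0']
      leaf 'U' → 'U'
      leaf 'Y' → 'Y'
      internal I0 with children ['L', 'C', 'X', 'N']
        leaf 'L' → 'L'
        leaf 'C' → 'C'
        leaf 'X' → 'X'
        leaf 'N' → 'N'
      → '(L,C,X,N)'
    → '(U,Y,(L,C,X,N))'
    internal I2 with children ['D', 'B']
      leaf 'D' → 'D'
      leaf 'B' → 'B'
    → '(D,B)'
    leaf 'Q' → 'Q'
  → '(E,(U,Y,(L,C,X,N)),(D,B),Q)'
  leaf 'M' → 'M'
→ '((E,(U,Y,(L,C,X,N)),(D,B),Q),M)'
Final: ((E,(U,Y,(L,C,X,N)),(D,B),Q),M);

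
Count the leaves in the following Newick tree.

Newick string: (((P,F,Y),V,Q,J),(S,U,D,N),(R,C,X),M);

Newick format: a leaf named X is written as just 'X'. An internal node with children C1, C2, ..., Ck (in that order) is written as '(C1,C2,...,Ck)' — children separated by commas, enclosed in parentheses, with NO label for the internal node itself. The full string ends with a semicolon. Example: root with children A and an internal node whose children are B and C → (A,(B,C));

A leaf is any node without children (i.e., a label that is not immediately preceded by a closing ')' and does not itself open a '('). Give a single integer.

Answer: 14

Derivation:
Newick: (((P,F,Y),V,Q,J),(S,U,D,N),(R,C,X),M);
Scan left-to-right; a leaf is any maximal label run not followed by '(':
  pos 3: leaf 'P' → count = 1
  pos 5: leaf 'F' → count = 2
  pos 7: leaf 'Y' → count = 3
  pos 10: leaf 'V' → count = 4
  pos 12: leaf 'Q' → count = 5
  pos 14: leaf 'J' → count = 6
  pos 18: leaf 'S' → count = 7
  pos 20: leaf 'U' → count = 8
  pos 22: leaf 'D' → count = 9
  pos 24: leaf 'N' → count = 10
  pos 28: leaf 'R' → count = 11
  pos 30: leaf 'C' → count = 12
  pos 32: leaf 'X' → count = 13
  pos 35: leaf 'M' → count = 14
Total leaves: 14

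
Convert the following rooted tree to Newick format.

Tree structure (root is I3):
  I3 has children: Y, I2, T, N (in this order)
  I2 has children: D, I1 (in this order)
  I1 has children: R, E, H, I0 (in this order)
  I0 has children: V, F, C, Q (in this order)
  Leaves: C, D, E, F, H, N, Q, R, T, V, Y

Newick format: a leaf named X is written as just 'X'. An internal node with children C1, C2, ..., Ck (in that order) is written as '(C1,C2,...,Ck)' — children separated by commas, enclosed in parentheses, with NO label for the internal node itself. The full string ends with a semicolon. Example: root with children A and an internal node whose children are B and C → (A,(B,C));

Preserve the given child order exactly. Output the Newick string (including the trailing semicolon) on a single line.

Answer: (Y,(D,(R,E,H,(V,F,C,Q))),T,N);

Derivation:
internal I3 with children ['Y', 'I2', 'T', 'N']
  leaf 'Y' → 'Y'
  internal I2 with children ['D', 'I1']
    leaf 'D' → 'D'
    internal I1 with children ['R', 'E', 'H', 'I0']
      leaf 'R' → 'R'
      leaf 'E' → 'E'
      leaf 'H' → 'H'
      internal I0 with children ['V', 'F', 'C', 'Q']
        leaf 'V' → 'V'
        leaf 'F' → 'F'
        leaf 'C' → 'C'
        leaf 'Q' → 'Q'
      → '(V,F,C,Q)'
    → '(R,E,H,(V,F,C,Q))'
  → '(D,(R,E,H,(V,F,C,Q)))'
  leaf 'T' → 'T'
  leaf 'N' → 'N'
→ '(Y,(D,(R,E,H,(V,F,C,Q))),T,N)'
Final: (Y,(D,(R,E,H,(V,F,C,Q))),T,N);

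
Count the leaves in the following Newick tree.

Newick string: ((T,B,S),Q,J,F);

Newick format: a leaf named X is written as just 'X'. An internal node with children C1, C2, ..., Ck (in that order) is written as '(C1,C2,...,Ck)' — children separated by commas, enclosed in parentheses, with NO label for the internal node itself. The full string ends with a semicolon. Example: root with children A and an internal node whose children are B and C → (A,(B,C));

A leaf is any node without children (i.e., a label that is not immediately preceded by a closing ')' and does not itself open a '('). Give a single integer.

Answer: 6

Derivation:
Newick: ((T,B,S),Q,J,F);
Scan left-to-right; a leaf is any maximal label run not followed by '(':
  pos 2: leaf 'T' → count = 1
  pos 4: leaf 'B' → count = 2
  pos 6: leaf 'S' → count = 3
  pos 9: leaf 'Q' → count = 4
  pos 11: leaf 'J' → count = 5
  pos 13: leaf 'F' → count = 6
Total leaves: 6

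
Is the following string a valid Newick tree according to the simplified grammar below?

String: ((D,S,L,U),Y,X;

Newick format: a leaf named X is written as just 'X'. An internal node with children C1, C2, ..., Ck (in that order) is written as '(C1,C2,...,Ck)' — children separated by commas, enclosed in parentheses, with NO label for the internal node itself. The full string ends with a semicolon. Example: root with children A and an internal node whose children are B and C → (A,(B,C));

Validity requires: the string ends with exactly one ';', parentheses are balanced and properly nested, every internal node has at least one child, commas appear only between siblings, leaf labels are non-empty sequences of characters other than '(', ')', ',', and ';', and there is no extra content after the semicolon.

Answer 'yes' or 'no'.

Input: ((D,S,L,U),Y,X;
Paren balance: 2 '(' vs 1 ')' MISMATCH
Ends with single ';': True
Full parse: FAILS (expected , or ) at pos 14)
Valid: False

Answer: no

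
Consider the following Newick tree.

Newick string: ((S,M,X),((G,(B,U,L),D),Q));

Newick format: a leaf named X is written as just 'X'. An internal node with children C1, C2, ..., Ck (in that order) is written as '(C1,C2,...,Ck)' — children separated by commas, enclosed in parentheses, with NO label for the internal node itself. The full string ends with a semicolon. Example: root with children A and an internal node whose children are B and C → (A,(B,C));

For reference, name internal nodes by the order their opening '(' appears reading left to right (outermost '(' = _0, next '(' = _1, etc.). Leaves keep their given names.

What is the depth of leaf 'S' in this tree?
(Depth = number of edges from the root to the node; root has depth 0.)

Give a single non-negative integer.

Newick: ((S,M,X),((G,(B,U,L),D),Q));
Naming internals by '(' encounter order: outermost '(' = _0, next = _1, ...
Query node: S
Path from root: _0 -> _1 -> S
Depth of S: 2 (number of edges from root)

Answer: 2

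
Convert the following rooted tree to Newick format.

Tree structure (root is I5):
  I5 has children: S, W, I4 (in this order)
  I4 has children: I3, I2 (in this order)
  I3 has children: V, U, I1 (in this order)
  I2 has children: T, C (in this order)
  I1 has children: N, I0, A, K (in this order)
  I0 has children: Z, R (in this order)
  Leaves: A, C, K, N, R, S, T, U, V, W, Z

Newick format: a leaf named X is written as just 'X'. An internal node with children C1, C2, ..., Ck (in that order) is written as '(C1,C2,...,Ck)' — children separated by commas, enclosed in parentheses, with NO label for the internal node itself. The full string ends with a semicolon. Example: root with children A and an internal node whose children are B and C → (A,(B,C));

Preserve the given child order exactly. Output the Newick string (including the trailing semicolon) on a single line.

Answer: (S,W,((V,U,(N,(Z,R),A,K)),(T,C)));

Derivation:
internal I5 with children ['S', 'W', 'I4']
  leaf 'S' → 'S'
  leaf 'W' → 'W'
  internal I4 with children ['I3', 'I2']
    internal I3 with children ['V', 'U', 'I1']
      leaf 'V' → 'V'
      leaf 'U' → 'U'
      internal I1 with children ['N', 'I0', 'A', 'K']
        leaf 'N' → 'N'
        internal I0 with children ['Z', 'R']
          leaf 'Z' → 'Z'
          leaf 'R' → 'R'
        → '(Z,R)'
        leaf 'A' → 'A'
        leaf 'K' → 'K'
      → '(N,(Z,R),A,K)'
    → '(V,U,(N,(Z,R),A,K))'
    internal I2 with children ['T', 'C']
      leaf 'T' → 'T'
      leaf 'C' → 'C'
    → '(T,C)'
  → '((V,U,(N,(Z,R),A,K)),(T,C))'
→ '(S,W,((V,U,(N,(Z,R),A,K)),(T,C)))'
Final: (S,W,((V,U,(N,(Z,R),A,K)),(T,C)));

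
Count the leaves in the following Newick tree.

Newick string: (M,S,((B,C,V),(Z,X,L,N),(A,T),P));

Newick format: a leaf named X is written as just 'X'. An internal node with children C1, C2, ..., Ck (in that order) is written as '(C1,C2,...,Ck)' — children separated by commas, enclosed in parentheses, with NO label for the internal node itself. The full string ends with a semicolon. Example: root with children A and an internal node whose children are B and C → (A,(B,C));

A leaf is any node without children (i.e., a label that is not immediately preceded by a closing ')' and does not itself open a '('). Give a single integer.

Answer: 12

Derivation:
Newick: (M,S,((B,C,V),(Z,X,L,N),(A,T),P));
Scan left-to-right; a leaf is any maximal label run not followed by '(':
  pos 1: leaf 'M' → count = 1
  pos 3: leaf 'S' → count = 2
  pos 7: leaf 'B' → count = 3
  pos 9: leaf 'C' → count = 4
  pos 11: leaf 'V' → count = 5
  pos 15: leaf 'Z' → count = 6
  pos 17: leaf 'X' → count = 7
  pos 19: leaf 'L' → count = 8
  pos 21: leaf 'N' → count = 9
  pos 25: leaf 'A' → count = 10
  pos 27: leaf 'T' → count = 11
  pos 30: leaf 'P' → count = 12
Total leaves: 12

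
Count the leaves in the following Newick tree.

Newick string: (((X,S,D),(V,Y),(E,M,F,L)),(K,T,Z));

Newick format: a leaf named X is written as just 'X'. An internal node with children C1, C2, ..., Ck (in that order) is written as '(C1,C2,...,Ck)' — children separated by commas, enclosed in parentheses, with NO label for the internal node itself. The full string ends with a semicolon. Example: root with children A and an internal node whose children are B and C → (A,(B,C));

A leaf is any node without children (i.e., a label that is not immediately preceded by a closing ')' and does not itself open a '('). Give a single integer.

Newick: (((X,S,D),(V,Y),(E,M,F,L)),(K,T,Z));
Scan left-to-right; a leaf is any maximal label run not followed by '(':
  pos 3: leaf 'X' → count = 1
  pos 5: leaf 'S' → count = 2
  pos 7: leaf 'D' → count = 3
  pos 11: leaf 'V' → count = 4
  pos 13: leaf 'Y' → count = 5
  pos 17: leaf 'E' → count = 6
  pos 19: leaf 'M' → count = 7
  pos 21: leaf 'F' → count = 8
  pos 23: leaf 'L' → count = 9
  pos 28: leaf 'K' → count = 10
  pos 30: leaf 'T' → count = 11
  pos 32: leaf 'Z' → count = 12
Total leaves: 12

Answer: 12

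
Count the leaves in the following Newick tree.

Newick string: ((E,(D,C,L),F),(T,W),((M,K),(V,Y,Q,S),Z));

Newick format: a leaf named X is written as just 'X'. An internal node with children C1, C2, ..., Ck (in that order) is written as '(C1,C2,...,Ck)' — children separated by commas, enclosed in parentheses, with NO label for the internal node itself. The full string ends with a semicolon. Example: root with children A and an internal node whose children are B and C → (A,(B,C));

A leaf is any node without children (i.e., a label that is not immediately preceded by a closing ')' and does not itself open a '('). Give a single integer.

Newick: ((E,(D,C,L),F),(T,W),((M,K),(V,Y,Q,S),Z));
Scan left-to-right; a leaf is any maximal label run not followed by '(':
  pos 2: leaf 'E' → count = 1
  pos 5: leaf 'D' → count = 2
  pos 7: leaf 'C' → count = 3
  pos 9: leaf 'L' → count = 4
  pos 12: leaf 'F' → count = 5
  pos 16: leaf 'T' → count = 6
  pos 18: leaf 'W' → count = 7
  pos 23: leaf 'M' → count = 8
  pos 25: leaf 'K' → count = 9
  pos 29: leaf 'V' → count = 10
  pos 31: leaf 'Y' → count = 11
  pos 33: leaf 'Q' → count = 12
  pos 35: leaf 'S' → count = 13
  pos 38: leaf 'Z' → count = 14
Total leaves: 14

Answer: 14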